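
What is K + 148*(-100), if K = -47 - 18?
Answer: -14865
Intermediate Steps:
K = -65
K + 148*(-100) = -65 + 148*(-100) = -65 - 14800 = -14865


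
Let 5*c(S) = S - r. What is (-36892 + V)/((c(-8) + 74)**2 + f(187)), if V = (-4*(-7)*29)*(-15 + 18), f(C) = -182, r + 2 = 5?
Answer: -861400/124331 ≈ -6.9283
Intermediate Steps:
r = 3 (r = -2 + 5 = 3)
c(S) = -3/5 + S/5 (c(S) = (S - 1*3)/5 = (S - 3)/5 = (-3 + S)/5 = -3/5 + S/5)
V = 2436 (V = (28*29)*3 = 812*3 = 2436)
(-36892 + V)/((c(-8) + 74)**2 + f(187)) = (-36892 + 2436)/(((-3/5 + (1/5)*(-8)) + 74)**2 - 182) = -34456/(((-3/5 - 8/5) + 74)**2 - 182) = -34456/((-11/5 + 74)**2 - 182) = -34456/((359/5)**2 - 182) = -34456/(128881/25 - 182) = -34456/124331/25 = -34456*25/124331 = -861400/124331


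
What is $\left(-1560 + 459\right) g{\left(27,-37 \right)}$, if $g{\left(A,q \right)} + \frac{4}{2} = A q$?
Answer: $1102101$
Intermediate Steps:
$g{\left(A,q \right)} = -2 + A q$
$\left(-1560 + 459\right) g{\left(27,-37 \right)} = \left(-1560 + 459\right) \left(-2 + 27 \left(-37\right)\right) = - 1101 \left(-2 - 999\right) = \left(-1101\right) \left(-1001\right) = 1102101$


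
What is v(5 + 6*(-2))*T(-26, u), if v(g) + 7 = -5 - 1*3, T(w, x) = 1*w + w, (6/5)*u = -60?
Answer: 780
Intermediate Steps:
u = -50 (u = (⅚)*(-60) = -50)
T(w, x) = 2*w (T(w, x) = w + w = 2*w)
v(g) = -15 (v(g) = -7 + (-5 - 1*3) = -7 + (-5 - 3) = -7 - 8 = -15)
v(5 + 6*(-2))*T(-26, u) = -30*(-26) = -15*(-52) = 780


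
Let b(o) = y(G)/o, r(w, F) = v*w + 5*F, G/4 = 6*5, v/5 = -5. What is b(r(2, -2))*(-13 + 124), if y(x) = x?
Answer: -222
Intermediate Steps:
v = -25 (v = 5*(-5) = -25)
G = 120 (G = 4*(6*5) = 4*30 = 120)
r(w, F) = -25*w + 5*F
b(o) = 120/o
b(r(2, -2))*(-13 + 124) = (120/(-25*2 + 5*(-2)))*(-13 + 124) = (120/(-50 - 10))*111 = (120/(-60))*111 = (120*(-1/60))*111 = -2*111 = -222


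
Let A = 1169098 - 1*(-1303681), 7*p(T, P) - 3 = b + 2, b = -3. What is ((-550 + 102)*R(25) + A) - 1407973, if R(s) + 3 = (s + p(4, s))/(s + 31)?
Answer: 7461634/7 ≈ 1.0659e+6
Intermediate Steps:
p(T, P) = 2/7 (p(T, P) = 3/7 + (-3 + 2)/7 = 3/7 + (1/7)*(-1) = 3/7 - 1/7 = 2/7)
A = 2472779 (A = 1169098 + 1303681 = 2472779)
R(s) = -3 + (2/7 + s)/(31 + s) (R(s) = -3 + (s + 2/7)/(s + 31) = -3 + (2/7 + s)/(31 + s))
((-550 + 102)*R(25) + A) - 1407973 = ((-550 + 102)*((-649 - 14*25)/(7*(31 + 25))) + 2472779) - 1407973 = (-64*(-649 - 350)/56 + 2472779) - 1407973 = (-64*(-999)/56 + 2472779) - 1407973 = (-448*(-999/392) + 2472779) - 1407973 = (7992/7 + 2472779) - 1407973 = 17317445/7 - 1407973 = 7461634/7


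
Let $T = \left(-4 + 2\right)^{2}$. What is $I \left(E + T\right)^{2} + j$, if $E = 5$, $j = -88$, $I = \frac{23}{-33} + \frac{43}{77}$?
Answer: $- \frac{7640}{77} \approx -99.221$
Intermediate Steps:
$I = - \frac{32}{231}$ ($I = 23 \left(- \frac{1}{33}\right) + 43 \cdot \frac{1}{77} = - \frac{23}{33} + \frac{43}{77} = - \frac{32}{231} \approx -0.13853$)
$T = 4$ ($T = \left(-2\right)^{2} = 4$)
$I \left(E + T\right)^{2} + j = - \frac{32 \left(5 + 4\right)^{2}}{231} - 88 = - \frac{32 \cdot 9^{2}}{231} - 88 = \left(- \frac{32}{231}\right) 81 - 88 = - \frac{864}{77} - 88 = - \frac{7640}{77}$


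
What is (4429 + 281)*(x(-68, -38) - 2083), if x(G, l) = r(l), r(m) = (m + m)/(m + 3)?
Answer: -68604918/7 ≈ -9.8007e+6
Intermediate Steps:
r(m) = 2*m/(3 + m) (r(m) = (2*m)/(3 + m) = 2*m/(3 + m))
x(G, l) = 2*l/(3 + l)
(4429 + 281)*(x(-68, -38) - 2083) = (4429 + 281)*(2*(-38)/(3 - 38) - 2083) = 4710*(2*(-38)/(-35) - 2083) = 4710*(2*(-38)*(-1/35) - 2083) = 4710*(76/35 - 2083) = 4710*(-72829/35) = -68604918/7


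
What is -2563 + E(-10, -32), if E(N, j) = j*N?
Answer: -2243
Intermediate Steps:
E(N, j) = N*j
-2563 + E(-10, -32) = -2563 - 10*(-32) = -2563 + 320 = -2243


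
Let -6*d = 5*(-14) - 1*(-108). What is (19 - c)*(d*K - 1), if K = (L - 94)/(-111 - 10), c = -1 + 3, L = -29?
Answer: -15300/121 ≈ -126.45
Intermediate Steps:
c = 2
K = 123/121 (K = (-29 - 94)/(-111 - 10) = -123/(-121) = -123*(-1/121) = 123/121 ≈ 1.0165)
d = -19/3 (d = -(5*(-14) - 1*(-108))/6 = -(-70 + 108)/6 = -⅙*38 = -19/3 ≈ -6.3333)
(19 - c)*(d*K - 1) = (19 - 1*2)*(-19/3*123/121 - 1) = (19 - 2)*(-779/121 - 1) = 17*(-900/121) = -15300/121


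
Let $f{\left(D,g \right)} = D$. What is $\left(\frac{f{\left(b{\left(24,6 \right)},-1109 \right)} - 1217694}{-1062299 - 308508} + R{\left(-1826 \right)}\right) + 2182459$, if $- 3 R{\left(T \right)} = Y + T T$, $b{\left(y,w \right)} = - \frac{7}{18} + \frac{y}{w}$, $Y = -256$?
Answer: $\frac{26429375533021}{24674526} \approx 1.0711 \cdot 10^{6}$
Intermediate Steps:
$b{\left(y,w \right)} = - \frac{7}{18} + \frac{y}{w}$ ($b{\left(y,w \right)} = \left(-7\right) \frac{1}{18} + \frac{y}{w} = - \frac{7}{18} + \frac{y}{w}$)
$R{\left(T \right)} = \frac{256}{3} - \frac{T^{2}}{3}$ ($R{\left(T \right)} = - \frac{-256 + T T}{3} = - \frac{-256 + T^{2}}{3} = \frac{256}{3} - \frac{T^{2}}{3}$)
$\left(\frac{f{\left(b{\left(24,6 \right)},-1109 \right)} - 1217694}{-1062299 - 308508} + R{\left(-1826 \right)}\right) + 2182459 = \left(\frac{\left(- \frac{7}{18} + \frac{24}{6}\right) - 1217694}{-1062299 - 308508} + \left(\frac{256}{3} - \frac{\left(-1826\right)^{2}}{3}\right)\right) + 2182459 = \left(\frac{\left(- \frac{7}{18} + 24 \cdot \frac{1}{6}\right) - 1217694}{-1370807} + \left(\frac{256}{3} - \frac{3334276}{3}\right)\right) + 2182459 = \left(\left(\left(- \frac{7}{18} + 4\right) - 1217694\right) \left(- \frac{1}{1370807}\right) + \left(\frac{256}{3} - \frac{3334276}{3}\right)\right) + 2182459 = \left(\left(\frac{65}{18} - 1217694\right) \left(- \frac{1}{1370807}\right) - 1111340\right) + 2182459 = \left(\left(- \frac{21918427}{18}\right) \left(- \frac{1}{1370807}\right) - 1111340\right) + 2182459 = \left(\frac{21918427}{24674526} - 1111340\right) + 2182459 = - \frac{27421765806413}{24674526} + 2182459 = \frac{26429375533021}{24674526}$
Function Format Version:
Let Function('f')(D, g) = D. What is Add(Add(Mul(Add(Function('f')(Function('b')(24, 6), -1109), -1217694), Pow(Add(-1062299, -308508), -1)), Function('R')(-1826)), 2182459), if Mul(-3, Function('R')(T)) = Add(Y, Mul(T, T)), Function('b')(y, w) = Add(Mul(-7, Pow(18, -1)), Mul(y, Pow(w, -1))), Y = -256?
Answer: Rational(26429375533021, 24674526) ≈ 1.0711e+6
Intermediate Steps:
Function('b')(y, w) = Add(Rational(-7, 18), Mul(y, Pow(w, -1))) (Function('b')(y, w) = Add(Mul(-7, Rational(1, 18)), Mul(y, Pow(w, -1))) = Add(Rational(-7, 18), Mul(y, Pow(w, -1))))
Function('R')(T) = Add(Rational(256, 3), Mul(Rational(-1, 3), Pow(T, 2))) (Function('R')(T) = Mul(Rational(-1, 3), Add(-256, Mul(T, T))) = Mul(Rational(-1, 3), Add(-256, Pow(T, 2))) = Add(Rational(256, 3), Mul(Rational(-1, 3), Pow(T, 2))))
Add(Add(Mul(Add(Function('f')(Function('b')(24, 6), -1109), -1217694), Pow(Add(-1062299, -308508), -1)), Function('R')(-1826)), 2182459) = Add(Add(Mul(Add(Add(Rational(-7, 18), Mul(24, Pow(6, -1))), -1217694), Pow(Add(-1062299, -308508), -1)), Add(Rational(256, 3), Mul(Rational(-1, 3), Pow(-1826, 2)))), 2182459) = Add(Add(Mul(Add(Add(Rational(-7, 18), Mul(24, Rational(1, 6))), -1217694), Pow(-1370807, -1)), Add(Rational(256, 3), Mul(Rational(-1, 3), 3334276))), 2182459) = Add(Add(Mul(Add(Add(Rational(-7, 18), 4), -1217694), Rational(-1, 1370807)), Add(Rational(256, 3), Rational(-3334276, 3))), 2182459) = Add(Add(Mul(Add(Rational(65, 18), -1217694), Rational(-1, 1370807)), -1111340), 2182459) = Add(Add(Mul(Rational(-21918427, 18), Rational(-1, 1370807)), -1111340), 2182459) = Add(Add(Rational(21918427, 24674526), -1111340), 2182459) = Add(Rational(-27421765806413, 24674526), 2182459) = Rational(26429375533021, 24674526)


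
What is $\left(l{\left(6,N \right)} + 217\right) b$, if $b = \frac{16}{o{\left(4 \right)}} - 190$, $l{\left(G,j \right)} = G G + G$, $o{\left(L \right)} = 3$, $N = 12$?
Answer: $- \frac{143486}{3} \approx -47829.0$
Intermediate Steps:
$l{\left(G,j \right)} = G + G^{2}$ ($l{\left(G,j \right)} = G^{2} + G = G + G^{2}$)
$b = - \frac{554}{3}$ ($b = \frac{16}{3} - 190 = - \frac{554}{3} \approx -184.67$)
$\left(l{\left(6,N \right)} + 217\right) b = \left(6 \left(1 + 6\right) + 217\right) \left(- \frac{554}{3}\right) = \left(6 \cdot 7 + 217\right) \left(- \frac{554}{3}\right) = \left(42 + 217\right) \left(- \frac{554}{3}\right) = 259 \left(- \frac{554}{3}\right) = - \frac{143486}{3}$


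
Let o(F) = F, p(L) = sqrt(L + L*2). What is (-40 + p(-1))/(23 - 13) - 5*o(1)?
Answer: -9 + I*sqrt(3)/10 ≈ -9.0 + 0.17321*I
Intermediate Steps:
p(L) = sqrt(3)*sqrt(L) (p(L) = sqrt(L + 2*L) = sqrt(3*L) = sqrt(3)*sqrt(L))
(-40 + p(-1))/(23 - 13) - 5*o(1) = (-40 + sqrt(3)*sqrt(-1))/(23 - 13) - 5*1 = (-40 + sqrt(3)*I)/10 - 5 = (-40 + I*sqrt(3))*(1/10) - 5 = (-4 + I*sqrt(3)/10) - 5 = -9 + I*sqrt(3)/10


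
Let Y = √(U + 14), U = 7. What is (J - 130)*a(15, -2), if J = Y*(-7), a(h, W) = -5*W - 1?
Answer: -1170 - 63*√21 ≈ -1458.7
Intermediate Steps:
Y = √21 (Y = √(7 + 14) = √21 ≈ 4.5826)
a(h, W) = -1 - 5*W
J = -7*√21 (J = √21*(-7) = -7*√21 ≈ -32.078)
(J - 130)*a(15, -2) = (-7*√21 - 130)*(-1 - 5*(-2)) = (-130 - 7*√21)*(-1 + 10) = (-130 - 7*√21)*9 = -1170 - 63*√21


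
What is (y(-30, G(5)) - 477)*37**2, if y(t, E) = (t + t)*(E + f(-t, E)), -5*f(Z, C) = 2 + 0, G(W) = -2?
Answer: -455877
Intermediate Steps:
f(Z, C) = -2/5 (f(Z, C) = -(2 + 0)/5 = -1/5*2 = -2/5)
y(t, E) = 2*t*(-2/5 + E) (y(t, E) = (t + t)*(E - 2/5) = (2*t)*(-2/5 + E) = 2*t*(-2/5 + E))
(y(-30, G(5)) - 477)*37**2 = ((2/5)*(-30)*(-2 + 5*(-2)) - 477)*37**2 = ((2/5)*(-30)*(-2 - 10) - 477)*1369 = ((2/5)*(-30)*(-12) - 477)*1369 = (144 - 477)*1369 = -333*1369 = -455877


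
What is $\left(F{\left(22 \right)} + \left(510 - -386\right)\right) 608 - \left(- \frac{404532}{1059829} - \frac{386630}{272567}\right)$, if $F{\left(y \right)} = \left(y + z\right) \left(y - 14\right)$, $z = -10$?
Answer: $\frac{174231076802590762}{288874411043} \approx 6.0314 \cdot 10^{5}$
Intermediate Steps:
$F{\left(y \right)} = \left(-14 + y\right) \left(-10 + y\right)$ ($F{\left(y \right)} = \left(y - 10\right) \left(y - 14\right) = \left(-10 + y\right) \left(-14 + y\right) = \left(-14 + y\right) \left(-10 + y\right)$)
$\left(F{\left(22 \right)} + \left(510 - -386\right)\right) 608 - \left(- \frac{404532}{1059829} - \frac{386630}{272567}\right) = \left(\left(140 + 22^{2} - 528\right) + \left(510 - -386\right)\right) 608 - \left(- \frac{404532}{1059829} - \frac{386630}{272567}\right) = \left(\left(140 + 484 - 528\right) + \left(510 + 386\right)\right) 608 - - \frac{520023759914}{288874411043} = \left(96 + 896\right) 608 + \left(\frac{404532}{1059829} + \frac{386630}{272567}\right) = 992 \cdot 608 + \frac{520023759914}{288874411043} = 603136 + \frac{520023759914}{288874411043} = \frac{174231076802590762}{288874411043}$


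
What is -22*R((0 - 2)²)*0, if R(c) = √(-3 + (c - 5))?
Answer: 0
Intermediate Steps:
R(c) = √(-8 + c) (R(c) = √(-3 + (-5 + c)) = √(-8 + c))
-22*R((0 - 2)²)*0 = -22*√(-8 + (0 - 2)²)*0 = -22*√(-8 + (-2)²)*0 = -22*√(-8 + 4)*0 = -44*I*0 = 0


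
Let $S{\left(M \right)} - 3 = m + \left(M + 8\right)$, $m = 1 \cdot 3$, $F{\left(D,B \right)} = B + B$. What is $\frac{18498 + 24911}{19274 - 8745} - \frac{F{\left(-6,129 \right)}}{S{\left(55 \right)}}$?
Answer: $\frac{92913}{242167} \approx 0.38367$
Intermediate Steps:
$F{\left(D,B \right)} = 2 B$
$m = 3$
$S{\left(M \right)} = 14 + M$ ($S{\left(M \right)} = 3 + \left(3 + \left(M + 8\right)\right) = 3 + \left(3 + \left(8 + M\right)\right) = 3 + \left(11 + M\right) = 14 + M$)
$\frac{18498 + 24911}{19274 - 8745} - \frac{F{\left(-6,129 \right)}}{S{\left(55 \right)}} = \frac{18498 + 24911}{19274 - 8745} - \frac{2 \cdot 129}{14 + 55} = \frac{43409}{10529} - \frac{258}{69} = 43409 \cdot \frac{1}{10529} - 258 \cdot \frac{1}{69} = \frac{43409}{10529} - \frac{86}{23} = \frac{92913}{242167}$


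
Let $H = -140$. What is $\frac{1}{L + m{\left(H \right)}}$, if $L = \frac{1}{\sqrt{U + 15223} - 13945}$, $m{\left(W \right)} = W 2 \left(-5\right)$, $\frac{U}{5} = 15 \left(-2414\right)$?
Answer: $\frac{272480378855}{381472510874001} + \frac{i \sqrt{165827}}{381472510874001} \approx 0.00071429 + 1.0675 \cdot 10^{-12} i$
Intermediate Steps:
$U = -181050$ ($U = 5 \cdot 15 \left(-2414\right) = 5 \left(-36210\right) = -181050$)
$m{\left(W \right)} = - 10 W$ ($m{\left(W \right)} = 2 W \left(-5\right) = - 10 W$)
$L = \frac{1}{-13945 + i \sqrt{165827}}$ ($L = \frac{1}{\sqrt{-181050 + 15223} - 13945} = \frac{1}{\sqrt{-165827} - 13945} = \frac{1}{i \sqrt{165827} - 13945} = \frac{1}{-13945 + i \sqrt{165827}} \approx -7.1649 \cdot 10^{-5} - 2.0923 \cdot 10^{-6} i$)
$\frac{1}{L + m{\left(H \right)}} = \frac{1}{\left(- \frac{13945}{194628852} - \frac{i \sqrt{165827}}{194628852}\right) - -1400} = \frac{1}{\left(- \frac{13945}{194628852} - \frac{i \sqrt{165827}}{194628852}\right) + 1400} = \frac{1}{\frac{272480378855}{194628852} - \frac{i \sqrt{165827}}{194628852}}$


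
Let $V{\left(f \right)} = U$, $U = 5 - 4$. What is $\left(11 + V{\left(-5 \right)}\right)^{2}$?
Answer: $144$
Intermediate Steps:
$U = 1$ ($U = 5 - 4 = 1$)
$V{\left(f \right)} = 1$
$\left(11 + V{\left(-5 \right)}\right)^{2} = \left(11 + 1\right)^{2} = 12^{2} = 144$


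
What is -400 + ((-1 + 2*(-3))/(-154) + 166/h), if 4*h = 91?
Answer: -786101/2002 ≈ -392.66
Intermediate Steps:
h = 91/4 (h = (¼)*91 = 91/4 ≈ 22.750)
-400 + ((-1 + 2*(-3))/(-154) + 166/h) = -400 + ((-1 + 2*(-3))/(-154) + 166/(91/4)) = -400 + ((-1 - 6)*(-1/154) + 166*(4/91)) = -400 + (-7*(-1/154) + 664/91) = -400 + (1/22 + 664/91) = -400 + 14699/2002 = -786101/2002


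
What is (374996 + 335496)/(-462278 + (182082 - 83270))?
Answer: -355246/181733 ≈ -1.9548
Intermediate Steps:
(374996 + 335496)/(-462278 + (182082 - 83270)) = 710492/(-462278 + 98812) = 710492/(-363466) = 710492*(-1/363466) = -355246/181733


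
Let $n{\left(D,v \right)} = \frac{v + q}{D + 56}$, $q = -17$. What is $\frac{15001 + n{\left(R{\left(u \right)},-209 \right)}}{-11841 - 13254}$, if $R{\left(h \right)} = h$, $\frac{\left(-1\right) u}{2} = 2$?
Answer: $- \frac{129971}{217490} \approx -0.5976$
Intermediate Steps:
$u = -4$ ($u = \left(-2\right) 2 = -4$)
$n{\left(D,v \right)} = \frac{-17 + v}{56 + D}$ ($n{\left(D,v \right)} = \frac{v - 17}{D + 56} = \frac{-17 + v}{56 + D}$)
$\frac{15001 + n{\left(R{\left(u \right)},-209 \right)}}{-11841 - 13254} = \frac{15001 + \frac{-17 - 209}{56 - 4}}{-11841 - 13254} = \frac{15001 + \frac{1}{52} \left(-226\right)}{-25095} = \left(15001 + \frac{1}{52} \left(-226\right)\right) \left(- \frac{1}{25095}\right) = \left(15001 - \frac{113}{26}\right) \left(- \frac{1}{25095}\right) = \frac{389913}{26} \left(- \frac{1}{25095}\right) = - \frac{129971}{217490}$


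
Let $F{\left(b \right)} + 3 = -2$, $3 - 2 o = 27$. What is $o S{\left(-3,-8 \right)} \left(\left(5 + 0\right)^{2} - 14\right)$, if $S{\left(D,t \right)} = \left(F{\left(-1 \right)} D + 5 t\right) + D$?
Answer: $3696$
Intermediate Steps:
$o = -12$ ($o = \frac{3}{2} - \frac{27}{2} = -12$)
$F{\left(b \right)} = -5$ ($F{\left(b \right)} = -3 - 2 = -5$)
$S{\left(D,t \right)} = - 4 D + 5 t$ ($S{\left(D,t \right)} = \left(- 5 D + 5 t\right) + D = - 4 D + 5 t$)
$o S{\left(-3,-8 \right)} \left(\left(5 + 0\right)^{2} - 14\right) = - 12 \left(\left(-4\right) \left(-3\right) + 5 \left(-8\right)\right) \left(\left(5 + 0\right)^{2} - 14\right) = - 12 \left(12 - 40\right) \left(5^{2} - 14\right) = \left(-12\right) \left(-28\right) \left(25 - 14\right) = 336 \cdot 11 = 3696$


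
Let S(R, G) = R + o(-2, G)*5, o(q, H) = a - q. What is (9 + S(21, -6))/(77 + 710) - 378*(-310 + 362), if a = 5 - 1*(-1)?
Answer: -15469202/787 ≈ -19656.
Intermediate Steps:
a = 6 (a = 5 + 1 = 6)
o(q, H) = 6 - q
S(R, G) = 40 + R (S(R, G) = R + (6 - 1*(-2))*5 = R + (6 + 2)*5 = R + 8*5 = R + 40 = 40 + R)
(9 + S(21, -6))/(77 + 710) - 378*(-310 + 362) = (9 + (40 + 21))/(77 + 710) - 378*(-310 + 362) = (9 + 61)/787 - 378*52 = 70*(1/787) - 19656 = 70/787 - 19656 = -15469202/787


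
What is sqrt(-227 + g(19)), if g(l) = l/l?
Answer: I*sqrt(226) ≈ 15.033*I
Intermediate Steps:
g(l) = 1
sqrt(-227 + g(19)) = sqrt(-227 + 1) = sqrt(-226) = I*sqrt(226)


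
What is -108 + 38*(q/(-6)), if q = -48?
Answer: 196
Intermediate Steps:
-108 + 38*(q/(-6)) = -108 + 38*(-48/(-6)) = -108 + 38*(-48*(-⅙)) = -108 + 38*8 = -108 + 304 = 196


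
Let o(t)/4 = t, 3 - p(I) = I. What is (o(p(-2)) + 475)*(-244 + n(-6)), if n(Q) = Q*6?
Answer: -138600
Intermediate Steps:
p(I) = 3 - I
n(Q) = 6*Q
o(t) = 4*t
(o(p(-2)) + 475)*(-244 + n(-6)) = (4*(3 - 1*(-2)) + 475)*(-244 + 6*(-6)) = (4*(3 + 2) + 475)*(-244 - 36) = (4*5 + 475)*(-280) = (20 + 475)*(-280) = 495*(-280) = -138600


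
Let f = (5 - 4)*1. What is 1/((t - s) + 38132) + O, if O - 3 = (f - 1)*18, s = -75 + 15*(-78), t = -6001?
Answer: 100129/33376 ≈ 3.0000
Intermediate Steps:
f = 1 (f = 1*1 = 1)
s = -1245 (s = -75 - 1170 = -1245)
O = 3 (O = 3 + (1 - 1)*18 = 3 + 0*18 = 3 + 0 = 3)
1/((t - s) + 38132) + O = 1/((-6001 - 1*(-1245)) + 38132) + 3 = 1/((-6001 + 1245) + 38132) + 3 = 1/(-4756 + 38132) + 3 = 1/33376 + 3 = 100129/33376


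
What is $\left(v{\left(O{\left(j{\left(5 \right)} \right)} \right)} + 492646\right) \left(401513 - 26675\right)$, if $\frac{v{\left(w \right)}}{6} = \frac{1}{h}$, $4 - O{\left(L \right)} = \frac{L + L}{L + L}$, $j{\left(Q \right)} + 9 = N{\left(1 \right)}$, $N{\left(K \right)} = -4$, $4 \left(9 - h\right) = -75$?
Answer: $\frac{6832513328580}{37} \approx 1.8466 \cdot 10^{11}$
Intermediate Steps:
$h = \frac{111}{4}$ ($h = 9 - - \frac{75}{4} = 9 + \frac{75}{4} = \frac{111}{4} \approx 27.75$)
$j{\left(Q \right)} = -13$ ($j{\left(Q \right)} = -9 - 4 = -13$)
$O{\left(L \right)} = 3$ ($O{\left(L \right)} = 4 - \frac{L + L}{L + L} = 4 - \frac{2 L}{2 L} = 4 - 2 L \frac{1}{2 L} = 4 - 1 = 3$)
$v{\left(w \right)} = \frac{8}{37}$ ($v{\left(w \right)} = \frac{6}{\frac{111}{4}} = 6 \cdot \frac{4}{111} = \frac{8}{37}$)
$\left(v{\left(O{\left(j{\left(5 \right)} \right)} \right)} + 492646\right) \left(401513 - 26675\right) = \left(\frac{8}{37} + 492646\right) \left(401513 - 26675\right) = \frac{18227910}{37} \cdot 374838 = \frac{6832513328580}{37}$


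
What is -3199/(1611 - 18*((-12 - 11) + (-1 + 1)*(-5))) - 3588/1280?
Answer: -568021/129600 ≈ -4.3829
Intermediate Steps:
-3199/(1611 - 18*((-12 - 11) + (-1 + 1)*(-5))) - 3588/1280 = -3199/(1611 - 18*(-23 + 0*(-5))) - 3588*1/1280 = -3199/(1611 - 18*(-23 + 0)) - 897/320 = -3199/(1611 - 18*(-23)) - 897/320 = -3199/(1611 - 1*(-414)) - 897/320 = -3199/(1611 + 414) - 897/320 = -3199/2025 - 897/320 = -568021/129600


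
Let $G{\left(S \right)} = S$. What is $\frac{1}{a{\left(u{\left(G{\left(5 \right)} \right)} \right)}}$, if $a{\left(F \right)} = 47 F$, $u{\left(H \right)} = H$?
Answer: $\frac{1}{235} \approx 0.0042553$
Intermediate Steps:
$\frac{1}{a{\left(u{\left(G{\left(5 \right)} \right)} \right)}} = \frac{1}{47 \cdot 5} = \frac{1}{235}$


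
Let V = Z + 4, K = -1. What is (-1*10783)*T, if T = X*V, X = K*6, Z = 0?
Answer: 258792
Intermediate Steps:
X = -6 (X = -1*6 = -6)
V = 4 (V = 0 + 4 = 4)
T = -24 (T = -6*4 = -24)
(-1*10783)*T = -1*10783*(-24) = -10783*(-24) = 258792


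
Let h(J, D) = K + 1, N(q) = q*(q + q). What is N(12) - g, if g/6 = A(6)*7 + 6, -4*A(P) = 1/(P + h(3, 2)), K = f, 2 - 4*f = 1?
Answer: 7350/29 ≈ 253.45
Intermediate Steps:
f = ¼ (f = ½ - ¼*1 = ½ - ¼ = ¼ ≈ 0.25000)
K = ¼ ≈ 0.25000
N(q) = 2*q² (N(q) = q*(2*q) = 2*q²)
h(J, D) = 5/4 (h(J, D) = ¼ + 1 = 5/4)
A(P) = -1/(4*(5/4 + P)) (A(P) = -1/(4*(P + 5/4)) = -1/(4*(5/4 + P)))
g = 1002/29 (g = 6*(-1/(5 + 4*6)*7 + 6) = 6*(-1/(5 + 24)*7 + 6) = 6*(-1/29*7 + 6) = 6*(-7/29 + 6) = 6*(167/29) = 1002/29 ≈ 34.552)
N(12) - g = 2*12² - 1*1002/29 = 2*144 - 1002/29 = 288 - 1002/29 = 7350/29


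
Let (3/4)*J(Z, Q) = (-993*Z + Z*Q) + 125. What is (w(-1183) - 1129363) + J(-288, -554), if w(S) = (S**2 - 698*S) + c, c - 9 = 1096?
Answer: 5073539/3 ≈ 1.6912e+6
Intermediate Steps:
c = 1105 (c = 9 + 1096 = 1105)
J(Z, Q) = 500/3 - 1324*Z + 4*Q*Z/3 (J(Z, Q) = 4*((-993*Z + Z*Q) + 125)/3 = 4*((-993*Z + Q*Z) + 125)/3 = 4*(125 - 993*Z + Q*Z)/3 = 500/3 - 1324*Z + 4*Q*Z/3)
w(S) = 1105 + S**2 - 698*S (w(S) = (S**2 - 698*S) + 1105 = 1105 + S**2 - 698*S)
(w(-1183) - 1129363) + J(-288, -554) = ((1105 + (-1183)**2 - 698*(-1183)) - 1129363) + (500/3 - 1324*(-288) + (4/3)*(-554)*(-288)) = ((1105 + 1399489 + 825734) - 1129363) + (500/3 + 381312 + 212736) = (2226328 - 1129363) + 1782644/3 = 1096965 + 1782644/3 = 5073539/3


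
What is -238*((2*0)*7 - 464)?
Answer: 110432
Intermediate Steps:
-238*((2*0)*7 - 464) = -238*(0*7 - 464) = -238*(0 - 464) = -238*(-464) = 110432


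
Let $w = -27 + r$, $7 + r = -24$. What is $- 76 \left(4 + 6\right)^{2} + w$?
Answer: $-7658$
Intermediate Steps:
$r = -31$ ($r = -7 - 24 = -31$)
$w = -58$ ($w = -27 - 31 = -58$)
$- 76 \left(4 + 6\right)^{2} + w = - 76 \left(4 + 6\right)^{2} - 58 = - 76 \cdot 10^{2} - 58 = \left(-76\right) 100 - 58 = -7600 - 58 = -7658$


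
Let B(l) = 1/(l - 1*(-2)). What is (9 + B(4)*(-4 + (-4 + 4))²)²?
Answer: 1225/9 ≈ 136.11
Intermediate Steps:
B(l) = 1/(2 + l) (B(l) = 1/(l + 2) = 1/(2 + l))
(9 + B(4)*(-4 + (-4 + 4))²)² = (9 + (-4 + (-4 + 4))²/(2 + 4))² = (9 + (-4 + 0)²/6)² = (9 + (⅙)*(-4)²)² = (9 + (⅙)*16)² = (9 + 8/3)² = (35/3)² = 1225/9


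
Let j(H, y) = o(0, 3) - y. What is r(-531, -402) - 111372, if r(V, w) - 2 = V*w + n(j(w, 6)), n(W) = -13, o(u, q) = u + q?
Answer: 102079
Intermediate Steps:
o(u, q) = q + u
j(H, y) = 3 - y (j(H, y) = (3 + 0) - y = 3 - y)
r(V, w) = -11 + V*w (r(V, w) = 2 + (V*w - 13) = 2 + (-13 + V*w) = -11 + V*w)
r(-531, -402) - 111372 = (-11 - 531*(-402)) - 111372 = (-11 + 213462) - 111372 = 213451 - 111372 = 102079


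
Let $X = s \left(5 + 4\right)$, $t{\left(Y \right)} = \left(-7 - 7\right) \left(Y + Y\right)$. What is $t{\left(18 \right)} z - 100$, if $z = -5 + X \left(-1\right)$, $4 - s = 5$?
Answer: $-2116$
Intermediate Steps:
$s = -1$ ($s = 4 - 5 = -1$)
$t{\left(Y \right)} = - 28 Y$ ($t{\left(Y \right)} = - 14 \cdot 2 Y = - 28 Y$)
$X = -9$ ($X = - (5 + 4) = \left(-1\right) 9 = -9$)
$z = 4$ ($z = -5 - -9 = -5 + 9 = 4$)
$t{\left(18 \right)} z - 100 = \left(-28\right) 18 \cdot 4 - 100 = \left(-504\right) 4 - 100 = -2016 - 100 = -2116$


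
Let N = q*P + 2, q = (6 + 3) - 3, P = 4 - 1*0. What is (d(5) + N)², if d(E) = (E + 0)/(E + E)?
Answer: 2809/4 ≈ 702.25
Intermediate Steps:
P = 4 (P = 4 + 0 = 4)
q = 6 (q = 9 - 3 = 6)
d(E) = ½ (d(E) = E/((2*E)) = E*(1/(2*E)) = ½)
N = 26 (N = 6*4 + 2 = 24 + 2 = 26)
(d(5) + N)² = (½ + 26)² = (53/2)² = 2809/4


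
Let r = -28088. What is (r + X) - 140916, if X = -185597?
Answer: -354601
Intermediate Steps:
(r + X) - 140916 = (-28088 - 185597) - 140916 = -213685 - 140916 = -354601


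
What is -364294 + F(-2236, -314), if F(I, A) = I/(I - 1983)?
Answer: -1536954150/4219 ≈ -3.6429e+5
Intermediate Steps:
F(I, A) = I/(-1983 + I)
-364294 + F(-2236, -314) = -364294 - 2236/(-1983 - 2236) = -364294 - 2236/(-4219) = -364294 - 2236*(-1/4219) = -364294 + 2236/4219 = -1536954150/4219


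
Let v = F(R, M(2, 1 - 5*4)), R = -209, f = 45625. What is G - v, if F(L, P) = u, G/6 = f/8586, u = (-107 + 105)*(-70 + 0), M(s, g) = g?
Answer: -154715/1431 ≈ -108.12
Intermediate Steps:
u = 140 (u = -2*(-70) = 140)
G = 45625/1431 (G = 6*(45625/8586) = 45625/1431 ≈ 31.883)
F(L, P) = 140
v = 140
G - v = 45625/1431 - 1*140 = 45625/1431 - 140 = -154715/1431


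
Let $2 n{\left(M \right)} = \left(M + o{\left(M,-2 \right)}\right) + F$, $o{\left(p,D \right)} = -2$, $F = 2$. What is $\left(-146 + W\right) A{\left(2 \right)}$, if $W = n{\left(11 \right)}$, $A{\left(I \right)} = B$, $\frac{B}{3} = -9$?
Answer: $\frac{7587}{2} \approx 3793.5$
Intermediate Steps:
$B = -27$ ($B = 3 \left(-9\right) = -27$)
$n{\left(M \right)} = \frac{M}{2}$ ($n{\left(M \right)} = \frac{\left(M - 2\right) + 2}{2} = \frac{\left(-2 + M\right) + 2}{2} = \frac{M}{2}$)
$A{\left(I \right)} = -27$
$W = \frac{11}{2}$ ($W = \frac{1}{2} \cdot 11 = \frac{11}{2} \approx 5.5$)
$\left(-146 + W\right) A{\left(2 \right)} = \left(-146 + \frac{11}{2}\right) \left(-27\right) = \left(- \frac{281}{2}\right) \left(-27\right) = \frac{7587}{2}$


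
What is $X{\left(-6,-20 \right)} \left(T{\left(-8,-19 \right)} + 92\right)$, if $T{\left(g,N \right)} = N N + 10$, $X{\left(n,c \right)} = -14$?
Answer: $-6482$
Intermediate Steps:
$T{\left(g,N \right)} = 10 + N^{2}$ ($T{\left(g,N \right)} = N^{2} + 10 = 10 + N^{2}$)
$X{\left(-6,-20 \right)} \left(T{\left(-8,-19 \right)} + 92\right) = - 14 \left(\left(10 + \left(-19\right)^{2}\right) + 92\right) = - 14 \left(\left(10 + 361\right) + 92\right) = - 14 \left(371 + 92\right) = \left(-14\right) 463 = -6482$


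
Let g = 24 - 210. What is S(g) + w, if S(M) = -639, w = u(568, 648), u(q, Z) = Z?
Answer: 9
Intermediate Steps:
g = -186
w = 648
S(g) + w = -639 + 648 = 9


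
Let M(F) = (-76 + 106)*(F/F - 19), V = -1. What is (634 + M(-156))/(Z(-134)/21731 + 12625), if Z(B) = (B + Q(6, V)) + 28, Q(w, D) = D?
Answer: 1021357/137176884 ≈ 0.0074455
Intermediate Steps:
M(F) = -540 (M(F) = 30*(1 - 19) = 30*(-18) = -540)
Z(B) = 27 + B (Z(B) = (B - 1) + 28 = (-1 + B) + 28 = 27 + B)
(634 + M(-156))/(Z(-134)/21731 + 12625) = (634 - 540)/((27 - 134)/21731 + 12625) = 94/(-107*1/21731 + 12625) = 94/(-107/21731 + 12625) = 94/(274353768/21731) = 94*(21731/274353768) = 1021357/137176884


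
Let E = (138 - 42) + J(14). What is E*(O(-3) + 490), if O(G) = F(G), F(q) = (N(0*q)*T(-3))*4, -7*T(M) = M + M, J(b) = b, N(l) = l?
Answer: 53900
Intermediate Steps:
T(M) = -2*M/7 (T(M) = -(M + M)/7 = -2*M/7)
F(q) = 0 (F(q) = ((0*q)*(-2/7*(-3)))*4 = (0*(6/7))*4 = 0*4 = 0)
O(G) = 0
E = 110 (E = (138 - 42) + 14 = 96 + 14 = 110)
E*(O(-3) + 490) = 110*(0 + 490) = 110*490 = 53900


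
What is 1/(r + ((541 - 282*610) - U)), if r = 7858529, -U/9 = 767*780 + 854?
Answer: 1/13079076 ≈ 7.6458e-8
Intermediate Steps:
U = -5392026 (U = -9*(767*780 + 854) = -9*(598260 + 854) = -9*599114 = -5392026)
1/(r + ((541 - 282*610) - U)) = 1/(7858529 + ((541 - 282*610) - 1*(-5392026))) = 1/(7858529 + ((541 - 172020) + 5392026)) = 1/(7858529 + (-171479 + 5392026)) = 1/(7858529 + 5220547) = 1/13079076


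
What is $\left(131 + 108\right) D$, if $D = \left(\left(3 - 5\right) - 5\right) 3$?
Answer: $-5019$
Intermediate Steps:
$D = -21$ ($D = \left(\left(3 - 5\right) - 5\right) 3 = \left(-2 - 5\right) 3 = \left(-7\right) 3 = -21$)
$\left(131 + 108\right) D = \left(131 + 108\right) \left(-21\right) = 239 \left(-21\right) = -5019$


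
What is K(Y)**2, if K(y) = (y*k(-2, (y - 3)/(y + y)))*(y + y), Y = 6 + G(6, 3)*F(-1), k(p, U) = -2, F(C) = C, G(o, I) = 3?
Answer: 1296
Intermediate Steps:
Y = 3 (Y = 6 + 3*(-1) = 6 - 3 = 3)
K(y) = -4*y**2 (K(y) = (y*(-2))*(y + y) = (-2*y)*(2*y) = -4*y**2)
K(Y)**2 = (-4*3**2)**2 = (-4*9)**2 = (-36)**2 = 1296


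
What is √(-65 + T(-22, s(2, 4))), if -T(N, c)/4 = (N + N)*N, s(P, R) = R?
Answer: I*√3937 ≈ 62.746*I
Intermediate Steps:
T(N, c) = -8*N² (T(N, c) = -4*(N + N)*N = -4*2*N*N = -8*N²)
√(-65 + T(-22, s(2, 4))) = √(-65 - 8*(-22)²) = √(-65 - 8*484) = √(-65 - 3872) = √(-3937) = I*√3937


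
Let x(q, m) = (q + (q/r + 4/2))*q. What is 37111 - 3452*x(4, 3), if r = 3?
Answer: -192443/3 ≈ -64148.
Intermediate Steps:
x(q, m) = q*(2 + 4*q/3) (x(q, m) = (q + (q/3 + 4/2))*q = (q + (q*(⅓) + 4*(½)))*q = (q + (q/3 + 2))*q = (q + (2 + q/3))*q = (2 + 4*q/3)*q = q*(2 + 4*q/3))
37111 - 3452*x(4, 3) = 37111 - 3452*(⅔)*4*(3 + 2*4) = 37111 - 3452*(⅔)*4*(3 + 8) = 37111 - 3452*(⅔)*4*11 = 37111 - 3452*88/3 = 37111 - 1*303776/3 = 37111 - 303776/3 = -192443/3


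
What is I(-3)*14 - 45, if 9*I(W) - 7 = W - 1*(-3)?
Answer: -307/9 ≈ -34.111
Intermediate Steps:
I(W) = 10/9 + W/9 (I(W) = 7/9 + (W - 1*(-3))/9 = 7/9 + (W + 3)/9 = 7/9 + (3 + W)/9 = 7/9 + (1/3 + W/9) = 10/9 + W/9)
I(-3)*14 - 45 = (10/9 + (1/9)*(-3))*14 - 45 = (10/9 - 1/3)*14 - 45 = (7/9)*14 - 45 = 98/9 - 45 = -307/9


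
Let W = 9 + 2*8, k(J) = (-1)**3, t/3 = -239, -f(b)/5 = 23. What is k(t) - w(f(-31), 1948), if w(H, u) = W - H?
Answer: -141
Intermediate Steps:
f(b) = -115 (f(b) = -5*23 = -115)
t = -717 (t = 3*(-239) = -717)
k(J) = -1
W = 25 (W = 9 + 16 = 25)
w(H, u) = 25 - H
k(t) - w(f(-31), 1948) = -1 - (25 - 1*(-115)) = -1 - (25 + 115) = -1 - 1*140 = -1 - 140 = -141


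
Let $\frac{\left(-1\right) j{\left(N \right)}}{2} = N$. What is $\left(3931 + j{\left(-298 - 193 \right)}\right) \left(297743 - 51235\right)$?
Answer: $1211093804$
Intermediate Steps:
$j{\left(N \right)} = - 2 N$
$\left(3931 + j{\left(-298 - 193 \right)}\right) \left(297743 - 51235\right) = \left(3931 - 2 \left(-298 - 193\right)\right) \left(297743 - 51235\right) = \left(3931 - -982\right) 246508 = \left(3931 + 982\right) 246508 = 4913 \cdot 246508 = 1211093804$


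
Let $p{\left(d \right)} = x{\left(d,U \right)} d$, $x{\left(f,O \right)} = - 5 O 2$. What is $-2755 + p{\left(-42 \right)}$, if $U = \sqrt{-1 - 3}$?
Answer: $-2755 + 840 i \approx -2755.0 + 840.0 i$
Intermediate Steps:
$U = 2 i$ ($U = \sqrt{-4} = 2 i \approx 2.0 i$)
$x{\left(f,O \right)} = - 10 O$
$p{\left(d \right)} = - 20 i d$ ($p{\left(d \right)} = - 10 \cdot 2 i d = - 20 i d$)
$-2755 + p{\left(-42 \right)} = -2755 - 20 i \left(-42\right) = -2755 + 840 i$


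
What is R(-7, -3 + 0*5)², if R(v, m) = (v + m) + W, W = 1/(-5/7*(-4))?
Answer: 37249/400 ≈ 93.123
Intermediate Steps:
W = 7/20 (W = 1/(-5*⅐*(-4)) = 1/(-5/7*(-4)) = 1/(20/7) = 7/20 ≈ 0.35000)
R(v, m) = 7/20 + m + v (R(v, m) = (v + m) + 7/20 = (m + v) + 7/20 = 7/20 + m + v)
R(-7, -3 + 0*5)² = (7/20 + (-3 + 0*5) - 7)² = (7/20 + (-3 + 0) - 7)² = (7/20 - 3 - 7)² = (-193/20)² = 37249/400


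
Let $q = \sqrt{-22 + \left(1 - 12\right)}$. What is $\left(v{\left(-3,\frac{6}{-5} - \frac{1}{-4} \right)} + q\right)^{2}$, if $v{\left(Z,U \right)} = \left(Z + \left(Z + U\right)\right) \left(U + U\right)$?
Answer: $\frac{5654881}{40000} + \frac{2641 i \sqrt{33}}{100} \approx 141.37 + 151.71 i$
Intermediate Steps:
$q = i \sqrt{33}$ ($q = \sqrt{-22 + \left(1 - 12\right)} = \sqrt{-22 - 11} = \sqrt{-33} = i \sqrt{33} \approx 5.7446 i$)
$v{\left(Z,U \right)} = 2 U \left(U + 2 Z\right)$ ($v{\left(Z,U \right)} = \left(Z + \left(U + Z\right)\right) 2 U = \left(U + 2 Z\right) 2 U = 2 U \left(U + 2 Z\right)$)
$\left(v{\left(-3,\frac{6}{-5} - \frac{1}{-4} \right)} + q\right)^{2} = \left(2 \left(\frac{6}{-5} - \frac{1}{-4}\right) \left(\left(\frac{6}{-5} - \frac{1}{-4}\right) + 2 \left(-3\right)\right) + i \sqrt{33}\right)^{2} = \left(2 \left(6 \left(- \frac{1}{5}\right) - - \frac{1}{4}\right) \left(\left(6 \left(- \frac{1}{5}\right) - - \frac{1}{4}\right) - 6\right) + i \sqrt{33}\right)^{2} = \left(2 \left(- \frac{6}{5} + \frac{1}{4}\right) \left(\left(- \frac{6}{5} + \frac{1}{4}\right) - 6\right) + i \sqrt{33}\right)^{2} = \left(2 \left(- \frac{19}{20}\right) \left(- \frac{19}{20} - 6\right) + i \sqrt{33}\right)^{2} = \left(2 \left(- \frac{19}{20}\right) \left(- \frac{139}{20}\right) + i \sqrt{33}\right)^{2} = \left(\frac{2641}{200} + i \sqrt{33}\right)^{2}$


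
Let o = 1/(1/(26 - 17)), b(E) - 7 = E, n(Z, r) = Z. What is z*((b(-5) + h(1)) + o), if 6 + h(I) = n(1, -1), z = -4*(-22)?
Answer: 528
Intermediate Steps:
z = 88
b(E) = 7 + E
h(I) = -5 (h(I) = -6 + 1 = -5)
o = 9 (o = 1/(1/9) = 1/(⅑) = 9)
z*((b(-5) + h(1)) + o) = 88*(((7 - 5) - 5) + 9) = 88*((2 - 5) + 9) = 88*(-3 + 9) = 88*6 = 528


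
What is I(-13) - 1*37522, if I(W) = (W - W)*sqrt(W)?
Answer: -37522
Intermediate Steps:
I(W) = 0 (I(W) = 0*sqrt(W) = 0)
I(-13) - 1*37522 = 0 - 1*37522 = 0 - 37522 = -37522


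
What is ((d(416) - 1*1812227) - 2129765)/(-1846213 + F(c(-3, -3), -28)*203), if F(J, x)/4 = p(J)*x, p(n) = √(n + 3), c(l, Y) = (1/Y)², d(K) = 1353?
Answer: 65477330550963/30662048052833 - 537566209824*√7/30662048052833 ≈ 2.0891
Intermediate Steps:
c(l, Y) = Y⁻²
p(n) = √(3 + n)
F(J, x) = 4*x*√(3 + J) (F(J, x) = 4*(√(3 + J)*x) = 4*(x*√(3 + J)) = 4*x*√(3 + J))
((d(416) - 1*1812227) - 2129765)/(-1846213 + F(c(-3, -3), -28)*203) = ((1353 - 1*1812227) - 2129765)/(-1846213 + (4*(-28)*√(3 + (-3)⁻²))*203) = ((1353 - 1812227) - 2129765)/(-1846213 + (4*(-28)*√(3 + ⅑))*203) = (-1810874 - 2129765)/(-1846213 + (4*(-28)*√(28/9))*203) = -3940639/(-1846213 + (4*(-28)*(2*√7/3))*203) = -3940639/(-1846213 - 224*√7/3*203) = -3940639/(-1846213 - 45472*√7/3)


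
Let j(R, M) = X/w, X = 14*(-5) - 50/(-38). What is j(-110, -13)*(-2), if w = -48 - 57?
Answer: -174/133 ≈ -1.3083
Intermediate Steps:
X = -1305/19 (X = -70 - 50*(-1)/38 = -70 - 1*(-25/19) = -70 + 25/19 = -1305/19 ≈ -68.684)
w = -105
j(R, M) = 87/133 (j(R, M) = -1305/19/(-105) = -1305/19*(-1/105) = 87/133)
j(-110, -13)*(-2) = (87/133)*(-2) = -174/133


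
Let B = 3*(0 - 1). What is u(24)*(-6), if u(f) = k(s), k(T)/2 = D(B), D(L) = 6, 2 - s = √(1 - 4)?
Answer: -72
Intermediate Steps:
s = 2 - I*√3 (s = 2 - √(1 - 4) = 2 - √(-3) = 2 - I*√3 ≈ 2.0 - 1.732*I)
B = -3 (B = 3*(-1) = -3)
k(T) = 12 (k(T) = 2*6 = 12)
u(f) = 12
u(24)*(-6) = 12*(-6) = -72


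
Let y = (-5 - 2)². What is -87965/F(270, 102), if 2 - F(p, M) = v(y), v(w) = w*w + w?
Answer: 87965/2448 ≈ 35.933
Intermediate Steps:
y = 49 (y = (-7)² = 49)
v(w) = w + w² (v(w) = w² + w = w + w²)
F(p, M) = -2448 (F(p, M) = 2 - 49*(1 + 49) = 2 - 49*50 = 2 - 1*2450 = 2 - 2450 = -2448)
-87965/F(270, 102) = -87965/(-2448) = -87965*(-1/2448) = 87965/2448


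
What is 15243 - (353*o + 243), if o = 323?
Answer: -99019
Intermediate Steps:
15243 - (353*o + 243) = 15243 - (353*323 + 243) = 15243 - (114019 + 243) = 15243 - 1*114262 = 15243 - 114262 = -99019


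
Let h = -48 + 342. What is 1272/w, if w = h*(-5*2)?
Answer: -106/245 ≈ -0.43265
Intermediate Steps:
h = 294
w = -2940 (w = 294*(-5*2) = 294*(-10) = -2940)
1272/w = 1272/(-2940) = 1272*(-1/2940) = -106/245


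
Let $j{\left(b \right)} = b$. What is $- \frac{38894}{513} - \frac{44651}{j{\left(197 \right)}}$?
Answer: $- \frac{30568081}{101061} \approx -302.47$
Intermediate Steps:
$- \frac{38894}{513} - \frac{44651}{j{\left(197 \right)}} = - \frac{38894}{513} - \frac{44651}{197} = - \frac{30568081}{101061}$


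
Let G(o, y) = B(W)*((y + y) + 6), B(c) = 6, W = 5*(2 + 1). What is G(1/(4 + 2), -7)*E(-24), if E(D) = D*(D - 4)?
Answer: -32256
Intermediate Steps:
W = 15 (W = 5*3 = 15)
E(D) = D*(-4 + D)
G(o, y) = 36 + 12*y (G(o, y) = 6*((y + y) + 6) = 6*(2*y + 6) = 6*(6 + 2*y) = 36 + 12*y)
G(1/(4 + 2), -7)*E(-24) = (36 + 12*(-7))*(-24*(-4 - 24)) = (36 - 84)*(-24*(-28)) = -48*672 = -32256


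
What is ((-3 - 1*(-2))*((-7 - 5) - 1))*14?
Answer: 182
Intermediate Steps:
((-3 - 1*(-2))*((-7 - 5) - 1))*14 = ((-3 + 2)*(-12 - 1))*14 = -1*(-13)*14 = 13*14 = 182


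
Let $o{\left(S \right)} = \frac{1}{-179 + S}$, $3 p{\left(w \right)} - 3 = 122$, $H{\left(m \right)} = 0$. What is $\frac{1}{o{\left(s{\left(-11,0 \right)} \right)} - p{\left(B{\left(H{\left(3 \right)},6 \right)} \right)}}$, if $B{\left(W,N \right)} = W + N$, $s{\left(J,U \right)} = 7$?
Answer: $- \frac{516}{21503} \approx -0.023997$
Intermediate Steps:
$B{\left(W,N \right)} = N + W$
$p{\left(w \right)} = \frac{125}{3}$ ($p{\left(w \right)} = 1 + \frac{1}{3} \cdot 122 = 1 + \frac{122}{3} = \frac{125}{3}$)
$\frac{1}{o{\left(s{\left(-11,0 \right)} \right)} - p{\left(B{\left(H{\left(3 \right)},6 \right)} \right)}} = \frac{1}{\frac{1}{-179 + 7} - \frac{125}{3}} = \frac{1}{\frac{1}{-172} - \frac{125}{3}} = \frac{1}{- \frac{1}{172} - \frac{125}{3}} = \frac{1}{- \frac{21503}{516}} = - \frac{516}{21503}$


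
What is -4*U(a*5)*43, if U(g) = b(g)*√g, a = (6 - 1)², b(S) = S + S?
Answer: -215000*√5 ≈ -4.8075e+5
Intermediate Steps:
b(S) = 2*S
a = 25 (a = 5² = 25)
U(g) = 2*g^(3/2) (U(g) = (2*g)*√g = 2*g^(3/2))
-4*U(a*5)*43 = -8*(25*5)^(3/2)*43 = -8*125^(3/2)*43 = -8*625*√5*43 = -5000*√5*43 = -215000*√5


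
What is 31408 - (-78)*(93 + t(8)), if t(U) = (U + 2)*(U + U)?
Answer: 51142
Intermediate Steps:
t(U) = 2*U*(2 + U) (t(U) = (2 + U)*(2*U) = 2*U*(2 + U))
31408 - (-78)*(93 + t(8)) = 31408 - (-78)*(93 + 2*8*(2 + 8)) = 31408 - (-78)*(93 + 2*8*10) = 31408 - (-78)*(93 + 160) = 31408 - (-78)*253 = 31408 - 1*(-19734) = 31408 + 19734 = 51142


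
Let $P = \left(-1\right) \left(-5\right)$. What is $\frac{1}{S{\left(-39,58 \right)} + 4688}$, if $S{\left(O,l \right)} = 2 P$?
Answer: $\frac{1}{4698} \approx 0.00021286$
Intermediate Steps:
$P = 5$
$S{\left(O,l \right)} = 10$ ($S{\left(O,l \right)} = 2 \cdot 5 = 10$)
$\frac{1}{S{\left(-39,58 \right)} + 4688} = \frac{1}{10 + 4688} = \frac{1}{4698}$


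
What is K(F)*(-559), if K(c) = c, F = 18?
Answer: -10062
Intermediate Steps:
K(F)*(-559) = 18*(-559) = -10062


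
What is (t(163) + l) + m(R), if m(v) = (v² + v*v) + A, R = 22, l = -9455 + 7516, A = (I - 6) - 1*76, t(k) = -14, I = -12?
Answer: -1079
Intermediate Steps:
A = -94 (A = (-12 - 6) - 1*76 = -18 - 76 = -94)
l = -1939
m(v) = -94 + 2*v² (m(v) = (v² + v*v) - 94 = (v² + v²) - 94 = 2*v² - 94 = -94 + 2*v²)
(t(163) + l) + m(R) = (-14 - 1939) + (-94 + 2*22²) = -1953 + (-94 + 2*484) = -1953 + (-94 + 968) = -1953 + 874 = -1079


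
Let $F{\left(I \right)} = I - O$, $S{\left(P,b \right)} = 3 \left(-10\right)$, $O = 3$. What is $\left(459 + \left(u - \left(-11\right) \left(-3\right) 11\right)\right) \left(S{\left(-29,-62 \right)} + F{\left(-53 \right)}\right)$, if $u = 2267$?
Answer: $-203218$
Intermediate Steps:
$S{\left(P,b \right)} = -30$
$F{\left(I \right)} = -3 + I$ ($F{\left(I \right)} = I - 3 = -3 + I$)
$\left(459 + \left(u - \left(-11\right) \left(-3\right) 11\right)\right) \left(S{\left(-29,-62 \right)} + F{\left(-53 \right)}\right) = \left(459 + \left(2267 - \left(-11\right) \left(-3\right) 11\right)\right) \left(-30 - 56\right) = \left(459 + \left(2267 - 33 \cdot 11\right)\right) \left(-30 - 56\right) = \left(459 + \left(2267 - 363\right)\right) \left(-86\right) = \left(459 + 1904\right) \left(-86\right) = 2363 \left(-86\right) = -203218$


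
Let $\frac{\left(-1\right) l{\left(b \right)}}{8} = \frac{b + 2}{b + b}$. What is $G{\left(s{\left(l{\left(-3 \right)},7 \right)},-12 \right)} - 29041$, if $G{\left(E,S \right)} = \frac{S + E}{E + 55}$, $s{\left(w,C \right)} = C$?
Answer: $- \frac{1800547}{62} \approx -29041.0$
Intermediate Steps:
$l{\left(b \right)} = - \frac{4 \left(2 + b\right)}{b}$ ($l{\left(b \right)} = - 8 \frac{b + 2}{b + b} = - 8 \frac{2 + b}{2 b} = - \frac{4 \left(2 + b\right)}{b}$)
$G{\left(E,S \right)} = \frac{E + S}{55 + E}$
$G{\left(s{\left(l{\left(-3 \right)},7 \right)},-12 \right)} - 29041 = \frac{7 - 12}{55 + 7} - 29041 = \frac{1}{62} \left(-5\right) - 29041 = - \frac{5}{62} - 29041 = - \frac{1800547}{62}$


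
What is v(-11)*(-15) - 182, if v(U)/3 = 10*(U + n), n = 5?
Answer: 2518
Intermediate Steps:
v(U) = 150 + 30*U (v(U) = 3*(10*(U + 5)) = 3*(10*(5 + U)) = 3*(50 + 10*U) = 150 + 30*U)
v(-11)*(-15) - 182 = (150 + 30*(-11))*(-15) - 182 = (150 - 330)*(-15) - 182 = -180*(-15) - 182 = 2700 - 182 = 2518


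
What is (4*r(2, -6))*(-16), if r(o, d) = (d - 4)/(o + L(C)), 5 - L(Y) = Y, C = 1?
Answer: 320/3 ≈ 106.67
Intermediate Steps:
L(Y) = 5 - Y
r(o, d) = (-4 + d)/(4 + o) (r(o, d) = (d - 4)/(o + (5 - 1*1)) = (-4 + d)/(o + (5 - 1)) = (-4 + d)/(o + 4) = (-4 + d)/(4 + o))
(4*r(2, -6))*(-16) = (4*((-4 - 6)/(4 + 2)))*(-16) = (4*(-10/6))*(-16) = (4*((⅙)*(-10)))*(-16) = (4*(-5/3))*(-16) = -20/3*(-16) = 320/3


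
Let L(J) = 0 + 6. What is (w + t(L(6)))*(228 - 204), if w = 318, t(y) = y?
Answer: 7776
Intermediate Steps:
L(J) = 6
(w + t(L(6)))*(228 - 204) = (318 + 6)*(228 - 204) = 324*24 = 7776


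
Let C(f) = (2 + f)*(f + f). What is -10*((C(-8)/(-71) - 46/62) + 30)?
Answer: -614210/2201 ≈ -279.06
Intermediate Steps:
C(f) = 2*f*(2 + f) (C(f) = (2 + f)*(2*f) = 2*f*(2 + f))
-10*((C(-8)/(-71) - 46/62) + 30) = -10*(((2*(-8)*(2 - 8))/(-71) - 46/62) + 30) = -10*(((2*(-8)*(-6))*(-1/71) - 46*1/62) + 30) = -10*((96*(-1/71) - 23/31) + 30) = -10*((-96/71 - 23/31) + 30) = -10*(-4609/2201 + 30) = -10*61421/2201 = -614210/2201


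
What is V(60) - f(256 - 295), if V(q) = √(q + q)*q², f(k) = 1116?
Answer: -1116 + 7200*√30 ≈ 38320.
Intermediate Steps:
V(q) = √2*q^(5/2) (V(q) = √(2*q)*q² = (√2*√q)*q² = √2*q^(5/2))
V(60) - f(256 - 295) = √2*60^(5/2) - 1*1116 = √2*(7200*√15) - 1116 = 7200*√30 - 1116 = -1116 + 7200*√30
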